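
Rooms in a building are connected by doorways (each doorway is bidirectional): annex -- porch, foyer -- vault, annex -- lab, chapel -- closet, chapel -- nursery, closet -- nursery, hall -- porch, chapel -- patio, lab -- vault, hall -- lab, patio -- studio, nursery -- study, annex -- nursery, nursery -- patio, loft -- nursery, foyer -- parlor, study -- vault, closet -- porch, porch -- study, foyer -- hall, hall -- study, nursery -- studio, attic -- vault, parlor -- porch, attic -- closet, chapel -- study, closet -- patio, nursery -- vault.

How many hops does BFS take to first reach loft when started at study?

2

Level 0: study
Level 1: chapel, hall, nursery, porch, vault
Level 2: annex, attic, closet, foyer, lab, loft, parlor, patio, studio
loft first appears at level 2.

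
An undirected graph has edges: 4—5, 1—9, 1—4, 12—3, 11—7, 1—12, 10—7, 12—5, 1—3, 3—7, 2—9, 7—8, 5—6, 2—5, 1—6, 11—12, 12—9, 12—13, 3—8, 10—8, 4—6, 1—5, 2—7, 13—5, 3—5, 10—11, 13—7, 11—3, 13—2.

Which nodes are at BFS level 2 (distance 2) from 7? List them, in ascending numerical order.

Level 0: 7
Level 1: 2, 3, 8, 10, 11, 13
Level 2: 1, 5, 9, 12
Level 3: 4, 6

1, 5, 9, 12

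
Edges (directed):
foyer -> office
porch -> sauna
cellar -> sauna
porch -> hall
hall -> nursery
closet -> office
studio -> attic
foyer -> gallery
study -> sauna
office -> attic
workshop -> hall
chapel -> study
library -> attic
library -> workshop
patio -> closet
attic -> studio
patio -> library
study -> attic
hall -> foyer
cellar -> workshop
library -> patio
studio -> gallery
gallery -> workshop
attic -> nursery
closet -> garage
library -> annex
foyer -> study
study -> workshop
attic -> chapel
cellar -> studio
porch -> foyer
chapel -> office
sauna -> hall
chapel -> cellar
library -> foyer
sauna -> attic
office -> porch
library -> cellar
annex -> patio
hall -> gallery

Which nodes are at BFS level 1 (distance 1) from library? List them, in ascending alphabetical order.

annex, attic, cellar, foyer, patio, workshop

Level 0: library
Level 1: annex, attic, cellar, foyer, patio, workshop
Level 2: chapel, closet, gallery, hall, nursery, office, sauna, studio, study
Level 3: garage, porch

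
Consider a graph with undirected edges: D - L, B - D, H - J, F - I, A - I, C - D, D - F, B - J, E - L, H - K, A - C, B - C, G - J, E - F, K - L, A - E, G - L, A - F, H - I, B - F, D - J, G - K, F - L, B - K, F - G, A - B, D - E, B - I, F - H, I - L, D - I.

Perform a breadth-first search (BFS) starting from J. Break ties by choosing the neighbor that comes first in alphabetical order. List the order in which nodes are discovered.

Visit J; enqueue B, D, G, H → queue [B, D, G, H]
Visit B; enqueue A, C, F, I, K → queue [D, G, H, A, C, F, I, K]
Visit D; enqueue E, L → queue [G, H, A, C, F, I, K, E, L]
Visit G → queue [H, A, C, F, I, K, E, L]
Visit H → queue [A, C, F, I, K, E, L]
Visit A → queue [C, F, I, K, E, L]
Visit C → queue [F, I, K, E, L]
Visit F → queue [I, K, E, L]
Visit I → queue [K, E, L]
Visit K → queue [E, L]
Visit E → queue [L]
Visit L → queue []

J -> B -> D -> G -> H -> A -> C -> F -> I -> K -> E -> L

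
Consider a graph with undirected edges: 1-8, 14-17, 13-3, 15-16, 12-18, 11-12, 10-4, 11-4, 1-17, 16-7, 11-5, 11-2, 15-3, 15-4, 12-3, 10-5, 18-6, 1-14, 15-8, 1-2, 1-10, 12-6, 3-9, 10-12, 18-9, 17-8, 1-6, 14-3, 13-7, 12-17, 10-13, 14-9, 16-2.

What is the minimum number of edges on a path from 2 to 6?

Level 0: 2
Level 1: 1, 11, 16
Level 2: 4, 5, 6, 7, 8, 10, 12, 14, 15, 17
Level 3: 3, 9, 13, 18
6 first appears at level 2.

2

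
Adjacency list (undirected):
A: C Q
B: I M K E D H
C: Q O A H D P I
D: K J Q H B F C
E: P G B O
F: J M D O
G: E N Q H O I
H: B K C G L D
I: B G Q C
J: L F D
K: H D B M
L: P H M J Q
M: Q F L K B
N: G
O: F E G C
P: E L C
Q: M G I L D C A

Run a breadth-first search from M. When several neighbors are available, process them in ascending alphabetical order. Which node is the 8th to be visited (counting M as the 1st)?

E

Visit M; enqueue B, F, K, L, Q → queue [B, F, K, L, Q]
Visit B; enqueue D, E, H, I → queue [F, K, L, Q, D, E, H, I]
Visit F; enqueue J, O → queue [K, L, Q, D, E, H, I, J, O]
Visit K → queue [L, Q, D, E, H, I, J, O]
Visit L; enqueue P → queue [Q, D, E, H, I, J, O, P]
Visit Q; enqueue A, C, G → queue [D, E, H, I, J, O, P, A, C, G]
Visit D → queue [E, H, I, J, O, P, A, C, G]
Visit E → queue [H, I, J, O, P, A, C, G]
Visit H → queue [I, J, O, P, A, C, G]
Visit I → queue [J, O, P, A, C, G]
Visit J → queue [O, P, A, C, G]
Visit O → queue [P, A, C, G]
Visit P → queue [A, C, G]
Visit A → queue [C, G]
Visit C → queue [G]
Visit G; enqueue N → queue [N]
Visit N → queue []

Visit order: M, B, F, K, L, Q, D, E, H, I, J, O, P, A, C, G, N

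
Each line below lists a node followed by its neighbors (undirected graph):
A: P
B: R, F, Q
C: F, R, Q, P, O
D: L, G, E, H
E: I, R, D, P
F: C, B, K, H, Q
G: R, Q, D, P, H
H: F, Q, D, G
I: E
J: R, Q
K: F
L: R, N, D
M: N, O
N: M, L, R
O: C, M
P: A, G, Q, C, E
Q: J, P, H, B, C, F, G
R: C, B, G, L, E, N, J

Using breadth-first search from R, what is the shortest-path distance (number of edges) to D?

2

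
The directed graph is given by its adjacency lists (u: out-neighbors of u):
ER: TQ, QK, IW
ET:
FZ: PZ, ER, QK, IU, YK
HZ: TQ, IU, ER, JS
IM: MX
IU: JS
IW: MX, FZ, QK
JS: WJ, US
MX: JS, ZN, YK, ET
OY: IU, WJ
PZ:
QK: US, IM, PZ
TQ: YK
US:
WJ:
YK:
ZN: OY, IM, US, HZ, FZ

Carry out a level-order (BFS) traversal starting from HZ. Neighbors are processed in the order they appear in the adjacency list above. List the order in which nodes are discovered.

HZ → TQ → IU → ER → JS → YK → QK → IW → WJ → US → IM → PZ → MX → FZ → ZN → ET → OY

Visit HZ; enqueue TQ, IU, ER, JS → queue [TQ, IU, ER, JS]
Visit TQ; enqueue YK → queue [IU, ER, JS, YK]
Visit IU → queue [ER, JS, YK]
Visit ER; enqueue QK, IW → queue [JS, YK, QK, IW]
Visit JS; enqueue WJ, US → queue [YK, QK, IW, WJ, US]
Visit YK → queue [QK, IW, WJ, US]
Visit QK; enqueue IM, PZ → queue [IW, WJ, US, IM, PZ]
Visit IW; enqueue MX, FZ → queue [WJ, US, IM, PZ, MX, FZ]
Visit WJ → queue [US, IM, PZ, MX, FZ]
Visit US → queue [IM, PZ, MX, FZ]
Visit IM → queue [PZ, MX, FZ]
Visit PZ → queue [MX, FZ]
Visit MX; enqueue ZN, ET → queue [FZ, ZN, ET]
Visit FZ → queue [ZN, ET]
Visit ZN; enqueue OY → queue [ET, OY]
Visit ET → queue [OY]
Visit OY → queue []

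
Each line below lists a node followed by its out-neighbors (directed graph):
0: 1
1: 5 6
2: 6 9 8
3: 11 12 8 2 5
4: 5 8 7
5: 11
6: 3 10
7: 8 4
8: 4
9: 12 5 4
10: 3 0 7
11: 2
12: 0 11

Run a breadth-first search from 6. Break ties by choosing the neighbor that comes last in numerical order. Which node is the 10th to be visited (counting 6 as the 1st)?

Visit 6; enqueue 10, 3 → queue [10, 3]
Visit 10; enqueue 7, 0 → queue [3, 7, 0]
Visit 3; enqueue 12, 11, 8, 5, 2 → queue [7, 0, 12, 11, 8, 5, 2]
Visit 7; enqueue 4 → queue [0, 12, 11, 8, 5, 2, 4]
Visit 0; enqueue 1 → queue [12, 11, 8, 5, 2, 4, 1]
Visit 12 → queue [11, 8, 5, 2, 4, 1]
Visit 11 → queue [8, 5, 2, 4, 1]
Visit 8 → queue [5, 2, 4, 1]
Visit 5 → queue [2, 4, 1]
Visit 2; enqueue 9 → queue [4, 1, 9]
Visit 4 → queue [1, 9]
Visit 1 → queue [9]
Visit 9 → queue []

Visit order: 6, 10, 3, 7, 0, 12, 11, 8, 5, 2, 4, 1, 9

2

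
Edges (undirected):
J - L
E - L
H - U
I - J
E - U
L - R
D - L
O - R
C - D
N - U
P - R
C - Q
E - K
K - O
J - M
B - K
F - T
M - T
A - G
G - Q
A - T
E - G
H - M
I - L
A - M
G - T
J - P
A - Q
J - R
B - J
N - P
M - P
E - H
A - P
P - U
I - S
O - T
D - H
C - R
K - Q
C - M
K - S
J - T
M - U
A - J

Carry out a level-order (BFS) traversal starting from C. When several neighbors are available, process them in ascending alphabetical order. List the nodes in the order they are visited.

C, D, M, Q, R, H, L, A, J, P, T, U, G, K, O, E, I, B, N, F, S

Visit C; enqueue D, M, Q, R → queue [D, M, Q, R]
Visit D; enqueue H, L → queue [M, Q, R, H, L]
Visit M; enqueue A, J, P, T, U → queue [Q, R, H, L, A, J, P, T, U]
Visit Q; enqueue G, K → queue [R, H, L, A, J, P, T, U, G, K]
Visit R; enqueue O → queue [H, L, A, J, P, T, U, G, K, O]
Visit H; enqueue E → queue [L, A, J, P, T, U, G, K, O, E]
Visit L; enqueue I → queue [A, J, P, T, U, G, K, O, E, I]
Visit A → queue [J, P, T, U, G, K, O, E, I]
Visit J; enqueue B → queue [P, T, U, G, K, O, E, I, B]
Visit P; enqueue N → queue [T, U, G, K, O, E, I, B, N]
Visit T; enqueue F → queue [U, G, K, O, E, I, B, N, F]
Visit U → queue [G, K, O, E, I, B, N, F]
Visit G → queue [K, O, E, I, B, N, F]
Visit K; enqueue S → queue [O, E, I, B, N, F, S]
Visit O → queue [E, I, B, N, F, S]
Visit E → queue [I, B, N, F, S]
Visit I → queue [B, N, F, S]
Visit B → queue [N, F, S]
Visit N → queue [F, S]
Visit F → queue [S]
Visit S → queue []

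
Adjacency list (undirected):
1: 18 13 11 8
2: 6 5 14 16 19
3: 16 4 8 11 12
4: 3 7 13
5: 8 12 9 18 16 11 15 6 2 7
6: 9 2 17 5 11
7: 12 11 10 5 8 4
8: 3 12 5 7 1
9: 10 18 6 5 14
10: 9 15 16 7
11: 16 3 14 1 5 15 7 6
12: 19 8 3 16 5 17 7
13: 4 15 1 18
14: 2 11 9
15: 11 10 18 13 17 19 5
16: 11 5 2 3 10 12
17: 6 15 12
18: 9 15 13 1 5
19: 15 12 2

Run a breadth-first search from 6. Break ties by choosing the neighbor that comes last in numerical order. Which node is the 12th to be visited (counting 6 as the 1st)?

3

Visit 6; enqueue 17, 11, 9, 5, 2 → queue [17, 11, 9, 5, 2]
Visit 17; enqueue 15, 12 → queue [11, 9, 5, 2, 15, 12]
Visit 11; enqueue 16, 14, 7, 3, 1 → queue [9, 5, 2, 15, 12, 16, 14, 7, 3, 1]
Visit 9; enqueue 18, 10 → queue [5, 2, 15, 12, 16, 14, 7, 3, 1, 18, 10]
Visit 5; enqueue 8 → queue [2, 15, 12, 16, 14, 7, 3, 1, 18, 10, 8]
Visit 2; enqueue 19 → queue [15, 12, 16, 14, 7, 3, 1, 18, 10, 8, 19]
Visit 15; enqueue 13 → queue [12, 16, 14, 7, 3, 1, 18, 10, 8, 19, 13]
Visit 12 → queue [16, 14, 7, 3, 1, 18, 10, 8, 19, 13]
Visit 16 → queue [14, 7, 3, 1, 18, 10, 8, 19, 13]
Visit 14 → queue [7, 3, 1, 18, 10, 8, 19, 13]
Visit 7; enqueue 4 → queue [3, 1, 18, 10, 8, 19, 13, 4]
Visit 3 → queue [1, 18, 10, 8, 19, 13, 4]
Visit 1 → queue [18, 10, 8, 19, 13, 4]
Visit 18 → queue [10, 8, 19, 13, 4]
Visit 10 → queue [8, 19, 13, 4]
Visit 8 → queue [19, 13, 4]
Visit 19 → queue [13, 4]
Visit 13 → queue [4]
Visit 4 → queue []

Visit order: 6, 17, 11, 9, 5, 2, 15, 12, 16, 14, 7, 3, 1, 18, 10, 8, 19, 13, 4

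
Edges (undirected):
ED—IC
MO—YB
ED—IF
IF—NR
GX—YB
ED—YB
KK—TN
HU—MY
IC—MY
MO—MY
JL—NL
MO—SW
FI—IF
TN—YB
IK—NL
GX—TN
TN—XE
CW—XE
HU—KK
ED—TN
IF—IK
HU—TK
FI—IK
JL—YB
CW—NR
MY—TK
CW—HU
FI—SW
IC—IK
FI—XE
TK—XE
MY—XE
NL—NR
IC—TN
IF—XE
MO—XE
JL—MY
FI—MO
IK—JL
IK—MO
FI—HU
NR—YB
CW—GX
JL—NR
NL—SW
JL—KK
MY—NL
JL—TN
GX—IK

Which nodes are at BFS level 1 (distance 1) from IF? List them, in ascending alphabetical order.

Level 0: IF
Level 1: ED, FI, IK, NR, XE
Level 2: CW, GX, HU, IC, JL, MO, MY, NL, SW, TK, TN, YB
Level 3: KK

ED, FI, IK, NR, XE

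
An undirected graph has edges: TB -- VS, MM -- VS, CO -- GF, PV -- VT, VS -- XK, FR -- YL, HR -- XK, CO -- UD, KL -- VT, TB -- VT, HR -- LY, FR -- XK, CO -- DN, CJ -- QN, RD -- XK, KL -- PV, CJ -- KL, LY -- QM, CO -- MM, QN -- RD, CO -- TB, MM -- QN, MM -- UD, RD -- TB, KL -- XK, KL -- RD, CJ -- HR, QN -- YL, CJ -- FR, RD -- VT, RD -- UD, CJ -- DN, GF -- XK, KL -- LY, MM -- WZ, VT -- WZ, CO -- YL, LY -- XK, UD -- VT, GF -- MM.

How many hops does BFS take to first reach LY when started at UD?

Level 0: UD
Level 1: CO, MM, RD, VT
Level 2: DN, GF, KL, PV, QN, TB, VS, WZ, XK, YL
Level 3: CJ, FR, HR, LY
Level 4: QM
LY first appears at level 3.

3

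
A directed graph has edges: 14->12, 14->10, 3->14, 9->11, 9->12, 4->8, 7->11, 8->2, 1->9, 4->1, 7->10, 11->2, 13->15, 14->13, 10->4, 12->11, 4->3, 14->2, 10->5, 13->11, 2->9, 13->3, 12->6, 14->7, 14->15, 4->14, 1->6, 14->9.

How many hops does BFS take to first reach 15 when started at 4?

Level 0: 4
Level 1: 1, 3, 8, 14
Level 2: 2, 6, 7, 9, 10, 12, 13, 15
Level 3: 5, 11
15 first appears at level 2.

2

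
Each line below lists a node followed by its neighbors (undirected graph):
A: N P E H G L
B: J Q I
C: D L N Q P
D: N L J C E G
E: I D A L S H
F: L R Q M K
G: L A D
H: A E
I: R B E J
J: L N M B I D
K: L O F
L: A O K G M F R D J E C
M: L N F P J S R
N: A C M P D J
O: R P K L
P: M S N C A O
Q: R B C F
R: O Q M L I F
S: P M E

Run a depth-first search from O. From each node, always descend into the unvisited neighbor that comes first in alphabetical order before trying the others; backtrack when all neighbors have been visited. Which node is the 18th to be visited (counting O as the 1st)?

G

Visit O
O → K
K → F
F → L
L → A
A → E
E → D
D → C
C → N
N → J
J → B
B → I
I → R
R → M
M → P
P → S
R → Q
D → G
E → H

Visit order: O, K, F, L, A, E, D, C, N, J, B, I, R, M, P, S, Q, G, H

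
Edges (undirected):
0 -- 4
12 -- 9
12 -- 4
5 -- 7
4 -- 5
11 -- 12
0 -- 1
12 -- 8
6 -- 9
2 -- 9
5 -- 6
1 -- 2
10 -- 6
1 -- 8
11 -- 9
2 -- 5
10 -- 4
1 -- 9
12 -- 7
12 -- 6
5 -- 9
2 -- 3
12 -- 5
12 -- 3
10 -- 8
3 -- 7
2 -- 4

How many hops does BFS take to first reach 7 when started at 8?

Level 0: 8
Level 1: 1, 10, 12
Level 2: 0, 2, 3, 4, 5, 6, 7, 9, 11
7 first appears at level 2.

2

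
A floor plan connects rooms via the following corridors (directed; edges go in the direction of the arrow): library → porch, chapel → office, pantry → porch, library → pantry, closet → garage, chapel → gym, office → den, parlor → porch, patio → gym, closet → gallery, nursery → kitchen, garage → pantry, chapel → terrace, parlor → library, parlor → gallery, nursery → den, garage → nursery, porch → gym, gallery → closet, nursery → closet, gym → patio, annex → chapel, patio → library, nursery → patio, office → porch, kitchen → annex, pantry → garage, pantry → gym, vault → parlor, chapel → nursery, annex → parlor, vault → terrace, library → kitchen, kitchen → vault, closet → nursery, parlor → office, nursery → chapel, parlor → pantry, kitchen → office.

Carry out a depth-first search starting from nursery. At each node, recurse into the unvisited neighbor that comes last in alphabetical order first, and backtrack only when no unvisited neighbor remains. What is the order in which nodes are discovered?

nursery patio library porch gym pantry garage kitchen vault terrace parlor office den gallery closet annex chapel

Visit nursery
nursery → patio
patio → library
library → porch
porch → gym
library → pantry
pantry → garage
library → kitchen
kitchen → vault
vault → terrace
vault → parlor
parlor → office
office → den
parlor → gallery
gallery → closet
kitchen → annex
annex → chapel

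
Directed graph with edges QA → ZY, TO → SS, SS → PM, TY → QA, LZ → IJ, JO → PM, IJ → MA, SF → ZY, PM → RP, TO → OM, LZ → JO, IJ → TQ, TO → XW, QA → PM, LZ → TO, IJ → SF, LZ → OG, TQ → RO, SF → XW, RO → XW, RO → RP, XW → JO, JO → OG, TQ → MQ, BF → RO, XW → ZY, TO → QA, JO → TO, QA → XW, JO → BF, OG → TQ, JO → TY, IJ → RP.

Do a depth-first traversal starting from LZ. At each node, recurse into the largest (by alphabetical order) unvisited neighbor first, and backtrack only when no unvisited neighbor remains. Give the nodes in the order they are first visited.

LZ -> TO -> XW -> ZY -> JO -> TY -> QA -> PM -> RP -> OG -> TQ -> RO -> MQ -> BF -> SS -> OM -> IJ -> SF -> MA

Visit LZ
LZ → TO
TO → XW
XW → ZY
XW → JO
JO → TY
TY → QA
QA → PM
PM → RP
JO → OG
OG → TQ
TQ → RO
TQ → MQ
JO → BF
TO → SS
TO → OM
LZ → IJ
IJ → SF
IJ → MA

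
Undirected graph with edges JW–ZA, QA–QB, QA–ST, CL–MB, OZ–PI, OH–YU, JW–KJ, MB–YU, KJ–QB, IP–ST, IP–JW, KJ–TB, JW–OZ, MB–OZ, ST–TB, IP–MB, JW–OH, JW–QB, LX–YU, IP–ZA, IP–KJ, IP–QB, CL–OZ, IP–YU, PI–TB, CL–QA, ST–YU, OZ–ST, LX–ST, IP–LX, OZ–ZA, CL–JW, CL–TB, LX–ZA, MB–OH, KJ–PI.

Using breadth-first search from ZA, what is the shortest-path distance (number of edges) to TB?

3

Level 0: ZA
Level 1: IP, JW, LX, OZ
Level 2: CL, KJ, MB, OH, PI, QB, ST, YU
Level 3: QA, TB
TB first appears at level 3.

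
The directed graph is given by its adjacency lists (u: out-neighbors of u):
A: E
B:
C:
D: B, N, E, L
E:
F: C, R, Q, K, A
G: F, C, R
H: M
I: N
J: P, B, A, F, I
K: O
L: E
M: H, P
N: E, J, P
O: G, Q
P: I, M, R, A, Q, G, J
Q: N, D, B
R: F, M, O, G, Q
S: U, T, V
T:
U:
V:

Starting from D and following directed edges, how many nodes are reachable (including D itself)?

18

BFS from D visits: D, B, N, E, L, J, P, A, F, I, M, R, Q, G, C, K, H, O
Reachable nodes: 18 of 22 total.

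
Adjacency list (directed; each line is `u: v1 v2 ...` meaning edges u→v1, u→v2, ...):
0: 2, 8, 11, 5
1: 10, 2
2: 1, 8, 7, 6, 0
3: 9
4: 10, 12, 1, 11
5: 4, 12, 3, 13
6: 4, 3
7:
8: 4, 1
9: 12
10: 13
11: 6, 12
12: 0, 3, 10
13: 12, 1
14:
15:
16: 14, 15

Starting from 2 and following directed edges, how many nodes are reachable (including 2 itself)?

14

BFS from 2 visits: 2, 1, 8, 7, 6, 0, 10, 4, 3, 11, 5, 13, 12, 9
Reachable nodes: 14 of 17 total.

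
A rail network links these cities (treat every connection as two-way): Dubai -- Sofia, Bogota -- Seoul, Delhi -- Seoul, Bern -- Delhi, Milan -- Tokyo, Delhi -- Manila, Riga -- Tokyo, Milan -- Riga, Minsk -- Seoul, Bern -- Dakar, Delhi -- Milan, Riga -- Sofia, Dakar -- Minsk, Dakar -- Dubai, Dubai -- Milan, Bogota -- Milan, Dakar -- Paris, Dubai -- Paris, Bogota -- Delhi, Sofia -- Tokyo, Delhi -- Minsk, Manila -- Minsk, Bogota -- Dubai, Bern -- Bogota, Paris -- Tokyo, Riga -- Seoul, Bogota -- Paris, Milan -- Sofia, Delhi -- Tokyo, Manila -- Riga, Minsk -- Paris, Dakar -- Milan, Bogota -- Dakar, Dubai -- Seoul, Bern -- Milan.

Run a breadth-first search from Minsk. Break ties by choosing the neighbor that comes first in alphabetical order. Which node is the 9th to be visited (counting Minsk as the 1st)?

Visit Minsk; enqueue Dakar, Delhi, Manila, Paris, Seoul → queue [Dakar, Delhi, Manila, Paris, Seoul]
Visit Dakar; enqueue Bern, Bogota, Dubai, Milan → queue [Delhi, Manila, Paris, Seoul, Bern, Bogota, Dubai, Milan]
Visit Delhi; enqueue Tokyo → queue [Manila, Paris, Seoul, Bern, Bogota, Dubai, Milan, Tokyo]
Visit Manila; enqueue Riga → queue [Paris, Seoul, Bern, Bogota, Dubai, Milan, Tokyo, Riga]
Visit Paris → queue [Seoul, Bern, Bogota, Dubai, Milan, Tokyo, Riga]
Visit Seoul → queue [Bern, Bogota, Dubai, Milan, Tokyo, Riga]
Visit Bern → queue [Bogota, Dubai, Milan, Tokyo, Riga]
Visit Bogota → queue [Dubai, Milan, Tokyo, Riga]
Visit Dubai; enqueue Sofia → queue [Milan, Tokyo, Riga, Sofia]
Visit Milan → queue [Tokyo, Riga, Sofia]
Visit Tokyo → queue [Riga, Sofia]
Visit Riga → queue [Sofia]
Visit Sofia → queue []

Visit order: Minsk, Dakar, Delhi, Manila, Paris, Seoul, Bern, Bogota, Dubai, Milan, Tokyo, Riga, Sofia

Dubai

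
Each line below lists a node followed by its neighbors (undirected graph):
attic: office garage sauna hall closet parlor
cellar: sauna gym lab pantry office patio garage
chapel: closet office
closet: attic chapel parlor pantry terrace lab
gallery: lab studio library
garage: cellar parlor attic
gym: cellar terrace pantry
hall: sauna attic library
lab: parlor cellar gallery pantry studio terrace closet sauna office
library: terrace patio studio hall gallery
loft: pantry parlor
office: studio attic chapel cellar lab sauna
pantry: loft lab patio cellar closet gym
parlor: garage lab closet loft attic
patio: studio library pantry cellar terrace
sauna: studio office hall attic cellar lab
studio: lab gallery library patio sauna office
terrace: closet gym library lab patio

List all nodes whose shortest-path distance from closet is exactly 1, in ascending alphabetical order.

attic, chapel, lab, pantry, parlor, terrace

Level 0: closet
Level 1: attic, chapel, lab, pantry, parlor, terrace
Level 2: cellar, gallery, garage, gym, hall, library, loft, office, patio, sauna, studio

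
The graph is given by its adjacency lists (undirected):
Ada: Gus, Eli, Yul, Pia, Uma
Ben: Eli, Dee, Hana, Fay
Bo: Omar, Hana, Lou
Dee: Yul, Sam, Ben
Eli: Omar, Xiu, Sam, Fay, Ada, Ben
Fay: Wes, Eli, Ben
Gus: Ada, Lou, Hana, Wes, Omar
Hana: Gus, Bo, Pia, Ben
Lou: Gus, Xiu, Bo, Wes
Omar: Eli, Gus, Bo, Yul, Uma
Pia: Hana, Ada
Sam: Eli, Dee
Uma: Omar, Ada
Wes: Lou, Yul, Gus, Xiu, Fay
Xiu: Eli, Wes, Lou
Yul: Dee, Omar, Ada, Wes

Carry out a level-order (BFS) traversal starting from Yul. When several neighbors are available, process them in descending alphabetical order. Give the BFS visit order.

Visit Yul; enqueue Wes, Omar, Dee, Ada → queue [Wes, Omar, Dee, Ada]
Visit Wes; enqueue Xiu, Lou, Gus, Fay → queue [Omar, Dee, Ada, Xiu, Lou, Gus, Fay]
Visit Omar; enqueue Uma, Eli, Bo → queue [Dee, Ada, Xiu, Lou, Gus, Fay, Uma, Eli, Bo]
Visit Dee; enqueue Sam, Ben → queue [Ada, Xiu, Lou, Gus, Fay, Uma, Eli, Bo, Sam, Ben]
Visit Ada; enqueue Pia → queue [Xiu, Lou, Gus, Fay, Uma, Eli, Bo, Sam, Ben, Pia]
Visit Xiu → queue [Lou, Gus, Fay, Uma, Eli, Bo, Sam, Ben, Pia]
Visit Lou → queue [Gus, Fay, Uma, Eli, Bo, Sam, Ben, Pia]
Visit Gus; enqueue Hana → queue [Fay, Uma, Eli, Bo, Sam, Ben, Pia, Hana]
Visit Fay → queue [Uma, Eli, Bo, Sam, Ben, Pia, Hana]
Visit Uma → queue [Eli, Bo, Sam, Ben, Pia, Hana]
Visit Eli → queue [Bo, Sam, Ben, Pia, Hana]
Visit Bo → queue [Sam, Ben, Pia, Hana]
Visit Sam → queue [Ben, Pia, Hana]
Visit Ben → queue [Pia, Hana]
Visit Pia → queue [Hana]
Visit Hana → queue []

Yul, Wes, Omar, Dee, Ada, Xiu, Lou, Gus, Fay, Uma, Eli, Bo, Sam, Ben, Pia, Hana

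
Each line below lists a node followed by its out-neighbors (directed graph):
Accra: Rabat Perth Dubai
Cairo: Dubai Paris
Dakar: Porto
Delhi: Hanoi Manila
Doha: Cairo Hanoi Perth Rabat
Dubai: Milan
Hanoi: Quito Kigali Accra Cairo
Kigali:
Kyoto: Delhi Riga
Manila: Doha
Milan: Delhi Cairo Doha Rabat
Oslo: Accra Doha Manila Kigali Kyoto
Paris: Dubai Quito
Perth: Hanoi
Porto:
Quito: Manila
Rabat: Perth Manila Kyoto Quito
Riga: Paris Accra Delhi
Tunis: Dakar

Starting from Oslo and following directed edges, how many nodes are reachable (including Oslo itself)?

BFS from Oslo visits: Oslo, Accra, Doha, Manila, Kigali, Kyoto, Rabat, Perth, Dubai, Cairo, Hanoi, Delhi, Riga, Quito, Milan, Paris
Reachable nodes: 16 of 19 total.

16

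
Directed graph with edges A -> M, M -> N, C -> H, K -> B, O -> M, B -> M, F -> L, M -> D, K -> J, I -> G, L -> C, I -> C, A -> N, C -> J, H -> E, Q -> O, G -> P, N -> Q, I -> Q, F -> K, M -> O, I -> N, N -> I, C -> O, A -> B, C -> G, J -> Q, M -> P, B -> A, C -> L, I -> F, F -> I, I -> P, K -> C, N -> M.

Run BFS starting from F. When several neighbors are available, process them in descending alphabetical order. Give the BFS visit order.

Visit F; enqueue L, K, I → queue [L, K, I]
Visit L; enqueue C → queue [K, I, C]
Visit K; enqueue J, B → queue [I, C, J, B]
Visit I; enqueue Q, P, N, G → queue [C, J, B, Q, P, N, G]
Visit C; enqueue O, H → queue [J, B, Q, P, N, G, O, H]
Visit J → queue [B, Q, P, N, G, O, H]
Visit B; enqueue M, A → queue [Q, P, N, G, O, H, M, A]
Visit Q → queue [P, N, G, O, H, M, A]
Visit P → queue [N, G, O, H, M, A]
Visit N → queue [G, O, H, M, A]
Visit G → queue [O, H, M, A]
Visit O → queue [H, M, A]
Visit H; enqueue E → queue [M, A, E]
Visit M; enqueue D → queue [A, E, D]
Visit A → queue [E, D]
Visit E → queue [D]
Visit D → queue []

F → L → K → I → C → J → B → Q → P → N → G → O → H → M → A → E → D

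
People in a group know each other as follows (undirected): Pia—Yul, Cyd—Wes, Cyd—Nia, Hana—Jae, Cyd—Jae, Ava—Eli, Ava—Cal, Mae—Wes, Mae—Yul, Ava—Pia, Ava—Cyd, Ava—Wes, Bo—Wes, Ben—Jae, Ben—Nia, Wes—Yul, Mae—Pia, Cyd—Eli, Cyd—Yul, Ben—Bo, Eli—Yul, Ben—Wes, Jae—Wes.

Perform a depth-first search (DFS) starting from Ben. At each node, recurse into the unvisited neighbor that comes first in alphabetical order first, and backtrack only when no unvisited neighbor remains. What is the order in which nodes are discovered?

Visit Ben
Ben → Bo
Bo → Wes
Wes → Ava
Ava → Cal
Ava → Cyd
Cyd → Eli
Eli → Yul
Yul → Mae
Mae → Pia
Cyd → Jae
Jae → Hana
Cyd → Nia

Ben, Bo, Wes, Ava, Cal, Cyd, Eli, Yul, Mae, Pia, Jae, Hana, Nia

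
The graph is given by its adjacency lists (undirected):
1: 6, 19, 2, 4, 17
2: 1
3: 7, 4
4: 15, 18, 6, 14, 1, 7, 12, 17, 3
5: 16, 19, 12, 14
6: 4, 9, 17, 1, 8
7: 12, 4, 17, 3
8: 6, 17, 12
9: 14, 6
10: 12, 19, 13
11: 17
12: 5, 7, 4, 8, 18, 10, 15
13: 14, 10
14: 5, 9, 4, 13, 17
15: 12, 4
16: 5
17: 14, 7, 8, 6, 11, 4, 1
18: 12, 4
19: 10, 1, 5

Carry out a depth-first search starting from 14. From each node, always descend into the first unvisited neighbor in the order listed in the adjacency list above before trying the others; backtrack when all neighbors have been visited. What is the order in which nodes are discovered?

14 5 16 19 10 12 7 4 15 18 6 9 17 8 11 1 2 3 13

Visit 14
14 → 5
5 → 16
5 → 19
19 → 10
10 → 12
12 → 7
7 → 4
4 → 15
4 → 18
4 → 6
6 → 9
6 → 17
17 → 8
17 → 11
17 → 1
1 → 2
4 → 3
10 → 13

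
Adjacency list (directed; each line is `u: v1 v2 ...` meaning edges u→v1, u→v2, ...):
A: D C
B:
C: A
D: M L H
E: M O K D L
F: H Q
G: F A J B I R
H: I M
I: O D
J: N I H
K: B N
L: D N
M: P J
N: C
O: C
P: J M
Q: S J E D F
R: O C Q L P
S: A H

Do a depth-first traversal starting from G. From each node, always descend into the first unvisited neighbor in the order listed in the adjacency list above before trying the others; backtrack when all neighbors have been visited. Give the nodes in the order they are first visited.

Visit G
G → F
F → H
H → I
I → O
O → C
C → A
A → D
D → M
M → P
P → J
J → N
D → L
F → Q
Q → S
Q → E
E → K
K → B
G → R

G F H I O C A D M P J N L Q S E K B R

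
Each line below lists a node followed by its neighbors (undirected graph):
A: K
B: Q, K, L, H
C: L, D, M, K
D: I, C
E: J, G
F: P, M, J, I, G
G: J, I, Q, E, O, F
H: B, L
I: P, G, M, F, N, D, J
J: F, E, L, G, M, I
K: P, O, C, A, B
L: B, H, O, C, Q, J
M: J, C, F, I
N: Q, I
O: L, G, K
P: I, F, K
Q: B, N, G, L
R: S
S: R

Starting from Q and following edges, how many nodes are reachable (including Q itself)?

17

BFS from Q visits: Q, B, G, L, N, H, K, E, F, I, J, O, C, A, P, M, D
Reachable nodes: 17 of 19 total.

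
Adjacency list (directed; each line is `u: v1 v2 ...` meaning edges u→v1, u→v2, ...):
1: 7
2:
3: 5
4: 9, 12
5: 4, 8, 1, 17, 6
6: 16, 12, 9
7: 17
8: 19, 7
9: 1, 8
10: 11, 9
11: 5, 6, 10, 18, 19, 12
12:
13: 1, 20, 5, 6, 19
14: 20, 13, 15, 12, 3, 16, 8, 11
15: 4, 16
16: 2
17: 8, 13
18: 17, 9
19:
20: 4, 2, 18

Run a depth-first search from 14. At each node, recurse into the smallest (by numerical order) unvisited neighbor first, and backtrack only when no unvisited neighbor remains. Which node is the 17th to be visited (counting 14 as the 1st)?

Visit 14
14 → 3
3 → 5
5 → 1
1 → 7
7 → 17
17 → 8
8 → 19
17 → 13
13 → 6
6 → 9
6 → 12
6 → 16
16 → 2
13 → 20
20 → 4
20 → 18
14 → 11
11 → 10
14 → 15

Visit order: 14, 3, 5, 1, 7, 17, 8, 19, 13, 6, 9, 12, 16, 2, 20, 4, 18, 11, 10, 15

18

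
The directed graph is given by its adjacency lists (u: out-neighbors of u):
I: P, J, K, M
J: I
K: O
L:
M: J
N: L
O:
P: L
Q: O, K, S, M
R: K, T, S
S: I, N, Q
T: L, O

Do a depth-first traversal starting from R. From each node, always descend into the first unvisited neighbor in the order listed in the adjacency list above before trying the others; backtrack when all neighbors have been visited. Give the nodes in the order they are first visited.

Visit R
R → K
K → O
R → T
T → L
R → S
S → I
I → P
I → J
I → M
S → N
S → Q

R K O T L S I P J M N Q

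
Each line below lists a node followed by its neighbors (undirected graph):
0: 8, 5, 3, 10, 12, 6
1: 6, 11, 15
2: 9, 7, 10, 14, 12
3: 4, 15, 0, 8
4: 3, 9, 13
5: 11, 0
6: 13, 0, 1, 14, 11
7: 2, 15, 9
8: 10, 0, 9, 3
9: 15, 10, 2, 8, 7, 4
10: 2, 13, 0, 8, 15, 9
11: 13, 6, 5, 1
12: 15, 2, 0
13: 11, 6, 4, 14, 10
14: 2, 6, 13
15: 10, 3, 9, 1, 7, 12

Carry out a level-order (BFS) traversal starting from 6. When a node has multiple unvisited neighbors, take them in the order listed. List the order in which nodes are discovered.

6 → 13 → 0 → 1 → 14 → 11 → 4 → 10 → 8 → 5 → 3 → 12 → 15 → 2 → 9 → 7

Visit 6; enqueue 13, 0, 1, 14, 11 → queue [13, 0, 1, 14, 11]
Visit 13; enqueue 4, 10 → queue [0, 1, 14, 11, 4, 10]
Visit 0; enqueue 8, 5, 3, 12 → queue [1, 14, 11, 4, 10, 8, 5, 3, 12]
Visit 1; enqueue 15 → queue [14, 11, 4, 10, 8, 5, 3, 12, 15]
Visit 14; enqueue 2 → queue [11, 4, 10, 8, 5, 3, 12, 15, 2]
Visit 11 → queue [4, 10, 8, 5, 3, 12, 15, 2]
Visit 4; enqueue 9 → queue [10, 8, 5, 3, 12, 15, 2, 9]
Visit 10 → queue [8, 5, 3, 12, 15, 2, 9]
Visit 8 → queue [5, 3, 12, 15, 2, 9]
Visit 5 → queue [3, 12, 15, 2, 9]
Visit 3 → queue [12, 15, 2, 9]
Visit 12 → queue [15, 2, 9]
Visit 15; enqueue 7 → queue [2, 9, 7]
Visit 2 → queue [9, 7]
Visit 9 → queue [7]
Visit 7 → queue []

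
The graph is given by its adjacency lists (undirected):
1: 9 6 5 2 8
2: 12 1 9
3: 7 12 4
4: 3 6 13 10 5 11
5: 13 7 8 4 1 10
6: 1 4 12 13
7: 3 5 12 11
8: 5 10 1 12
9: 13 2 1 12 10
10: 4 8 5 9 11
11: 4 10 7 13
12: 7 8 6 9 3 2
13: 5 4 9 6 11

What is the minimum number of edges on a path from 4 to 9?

2

Level 0: 4
Level 1: 3, 5, 6, 10, 11, 13
Level 2: 1, 7, 8, 9, 12
Level 3: 2
9 first appears at level 2.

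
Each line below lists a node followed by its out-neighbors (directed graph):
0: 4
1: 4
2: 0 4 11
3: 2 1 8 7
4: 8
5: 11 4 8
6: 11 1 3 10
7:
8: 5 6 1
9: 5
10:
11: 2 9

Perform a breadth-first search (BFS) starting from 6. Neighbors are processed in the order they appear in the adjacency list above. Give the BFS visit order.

Visit 6; enqueue 11, 1, 3, 10 → queue [11, 1, 3, 10]
Visit 11; enqueue 2, 9 → queue [1, 3, 10, 2, 9]
Visit 1; enqueue 4 → queue [3, 10, 2, 9, 4]
Visit 3; enqueue 8, 7 → queue [10, 2, 9, 4, 8, 7]
Visit 10 → queue [2, 9, 4, 8, 7]
Visit 2; enqueue 0 → queue [9, 4, 8, 7, 0]
Visit 9; enqueue 5 → queue [4, 8, 7, 0, 5]
Visit 4 → queue [8, 7, 0, 5]
Visit 8 → queue [7, 0, 5]
Visit 7 → queue [0, 5]
Visit 0 → queue [5]
Visit 5 → queue []

6 11 1 3 10 2 9 4 8 7 0 5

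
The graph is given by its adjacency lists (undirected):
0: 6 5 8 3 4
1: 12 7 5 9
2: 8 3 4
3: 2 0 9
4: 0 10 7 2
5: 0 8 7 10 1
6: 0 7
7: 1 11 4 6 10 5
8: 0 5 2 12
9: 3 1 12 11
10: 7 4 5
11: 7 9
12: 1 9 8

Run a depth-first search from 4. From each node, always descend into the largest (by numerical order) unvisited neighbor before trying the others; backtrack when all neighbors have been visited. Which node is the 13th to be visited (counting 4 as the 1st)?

2

Visit 4
4 → 10
10 → 7
7 → 11
11 → 9
9 → 12
12 → 8
8 → 5
5 → 1
5 → 0
0 → 6
0 → 3
3 → 2

Visit order: 4, 10, 7, 11, 9, 12, 8, 5, 1, 0, 6, 3, 2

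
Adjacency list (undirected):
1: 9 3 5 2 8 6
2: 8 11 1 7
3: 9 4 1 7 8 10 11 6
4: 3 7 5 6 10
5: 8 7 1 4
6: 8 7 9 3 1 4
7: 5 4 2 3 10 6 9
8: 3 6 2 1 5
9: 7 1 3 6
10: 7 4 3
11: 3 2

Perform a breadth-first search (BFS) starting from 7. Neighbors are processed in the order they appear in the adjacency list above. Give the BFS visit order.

7, 5, 4, 2, 3, 10, 6, 9, 8, 1, 11

Visit 7; enqueue 5, 4, 2, 3, 10, 6, 9 → queue [5, 4, 2, 3, 10, 6, 9]
Visit 5; enqueue 8, 1 → queue [4, 2, 3, 10, 6, 9, 8, 1]
Visit 4 → queue [2, 3, 10, 6, 9, 8, 1]
Visit 2; enqueue 11 → queue [3, 10, 6, 9, 8, 1, 11]
Visit 3 → queue [10, 6, 9, 8, 1, 11]
Visit 10 → queue [6, 9, 8, 1, 11]
Visit 6 → queue [9, 8, 1, 11]
Visit 9 → queue [8, 1, 11]
Visit 8 → queue [1, 11]
Visit 1 → queue [11]
Visit 11 → queue []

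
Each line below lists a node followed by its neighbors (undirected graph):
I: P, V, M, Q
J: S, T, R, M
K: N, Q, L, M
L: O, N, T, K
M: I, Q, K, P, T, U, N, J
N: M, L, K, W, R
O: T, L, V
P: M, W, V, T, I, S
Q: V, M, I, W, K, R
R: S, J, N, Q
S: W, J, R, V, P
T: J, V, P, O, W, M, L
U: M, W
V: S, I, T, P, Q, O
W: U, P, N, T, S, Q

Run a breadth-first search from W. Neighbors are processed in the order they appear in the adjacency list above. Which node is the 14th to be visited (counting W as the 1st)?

J

Visit W; enqueue U, P, N, T, S, Q → queue [U, P, N, T, S, Q]
Visit U; enqueue M → queue [P, N, T, S, Q, M]
Visit P; enqueue V, I → queue [N, T, S, Q, M, V, I]
Visit N; enqueue L, K, R → queue [T, S, Q, M, V, I, L, K, R]
Visit T; enqueue J, O → queue [S, Q, M, V, I, L, K, R, J, O]
Visit S → queue [Q, M, V, I, L, K, R, J, O]
Visit Q → queue [M, V, I, L, K, R, J, O]
Visit M → queue [V, I, L, K, R, J, O]
Visit V → queue [I, L, K, R, J, O]
Visit I → queue [L, K, R, J, O]
Visit L → queue [K, R, J, O]
Visit K → queue [R, J, O]
Visit R → queue [J, O]
Visit J → queue [O]
Visit O → queue []

Visit order: W, U, P, N, T, S, Q, M, V, I, L, K, R, J, O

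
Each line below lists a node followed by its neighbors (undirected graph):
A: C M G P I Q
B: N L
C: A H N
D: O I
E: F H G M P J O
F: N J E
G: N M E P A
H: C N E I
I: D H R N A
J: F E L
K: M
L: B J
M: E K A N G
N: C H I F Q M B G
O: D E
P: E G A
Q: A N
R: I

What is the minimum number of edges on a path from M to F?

2

Level 0: M
Level 1: A, E, G, K, N
Level 2: B, C, F, H, I, J, O, P, Q
Level 3: D, L, R
F first appears at level 2.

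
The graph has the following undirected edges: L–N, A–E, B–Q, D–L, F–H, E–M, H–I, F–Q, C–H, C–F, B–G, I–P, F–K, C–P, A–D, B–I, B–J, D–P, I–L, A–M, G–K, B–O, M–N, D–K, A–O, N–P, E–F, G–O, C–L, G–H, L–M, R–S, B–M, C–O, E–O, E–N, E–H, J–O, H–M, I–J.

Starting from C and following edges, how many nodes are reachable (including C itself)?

BFS from C visits: C, F, H, L, O, P, E, K, Q, G, I, M, D, N, A, B, J
Reachable nodes: 17 of 19 total.

17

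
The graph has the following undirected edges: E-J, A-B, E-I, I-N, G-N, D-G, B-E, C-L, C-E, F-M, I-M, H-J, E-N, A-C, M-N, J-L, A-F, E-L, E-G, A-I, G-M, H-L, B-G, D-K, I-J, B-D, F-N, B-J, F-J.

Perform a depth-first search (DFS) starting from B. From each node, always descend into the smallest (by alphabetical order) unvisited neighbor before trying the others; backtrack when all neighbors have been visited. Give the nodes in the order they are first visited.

B, A, C, E, G, D, K, M, F, J, H, L, I, N

Visit B
B → A
A → C
C → E
E → G
G → D
D → K
G → M
M → F
F → J
J → H
H → L
J → I
I → N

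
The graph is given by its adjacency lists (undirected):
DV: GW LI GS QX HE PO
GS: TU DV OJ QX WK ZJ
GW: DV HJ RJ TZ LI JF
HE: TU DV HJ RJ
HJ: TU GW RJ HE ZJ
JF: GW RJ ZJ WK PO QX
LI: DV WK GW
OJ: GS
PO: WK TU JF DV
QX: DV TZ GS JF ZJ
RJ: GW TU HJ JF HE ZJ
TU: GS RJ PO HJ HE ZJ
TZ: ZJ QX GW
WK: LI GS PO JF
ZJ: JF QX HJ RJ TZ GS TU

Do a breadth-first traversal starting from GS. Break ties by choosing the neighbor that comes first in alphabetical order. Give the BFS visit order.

GS, DV, OJ, QX, TU, WK, ZJ, GW, HE, LI, PO, JF, TZ, HJ, RJ

Visit GS; enqueue DV, OJ, QX, TU, WK, ZJ → queue [DV, OJ, QX, TU, WK, ZJ]
Visit DV; enqueue GW, HE, LI, PO → queue [OJ, QX, TU, WK, ZJ, GW, HE, LI, PO]
Visit OJ → queue [QX, TU, WK, ZJ, GW, HE, LI, PO]
Visit QX; enqueue JF, TZ → queue [TU, WK, ZJ, GW, HE, LI, PO, JF, TZ]
Visit TU; enqueue HJ, RJ → queue [WK, ZJ, GW, HE, LI, PO, JF, TZ, HJ, RJ]
Visit WK → queue [ZJ, GW, HE, LI, PO, JF, TZ, HJ, RJ]
Visit ZJ → queue [GW, HE, LI, PO, JF, TZ, HJ, RJ]
Visit GW → queue [HE, LI, PO, JF, TZ, HJ, RJ]
Visit HE → queue [LI, PO, JF, TZ, HJ, RJ]
Visit LI → queue [PO, JF, TZ, HJ, RJ]
Visit PO → queue [JF, TZ, HJ, RJ]
Visit JF → queue [TZ, HJ, RJ]
Visit TZ → queue [HJ, RJ]
Visit HJ → queue [RJ]
Visit RJ → queue []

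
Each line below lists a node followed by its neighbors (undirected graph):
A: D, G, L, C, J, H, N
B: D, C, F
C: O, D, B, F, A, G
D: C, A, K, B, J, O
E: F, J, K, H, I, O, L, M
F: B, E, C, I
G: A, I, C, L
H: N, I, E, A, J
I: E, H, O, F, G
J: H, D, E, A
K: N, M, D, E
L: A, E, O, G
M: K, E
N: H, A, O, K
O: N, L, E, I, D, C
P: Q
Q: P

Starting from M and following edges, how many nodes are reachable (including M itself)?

15

BFS from M visits: M, K, E, N, D, F, J, H, I, O, L, A, C, B, G
Reachable nodes: 15 of 17 total.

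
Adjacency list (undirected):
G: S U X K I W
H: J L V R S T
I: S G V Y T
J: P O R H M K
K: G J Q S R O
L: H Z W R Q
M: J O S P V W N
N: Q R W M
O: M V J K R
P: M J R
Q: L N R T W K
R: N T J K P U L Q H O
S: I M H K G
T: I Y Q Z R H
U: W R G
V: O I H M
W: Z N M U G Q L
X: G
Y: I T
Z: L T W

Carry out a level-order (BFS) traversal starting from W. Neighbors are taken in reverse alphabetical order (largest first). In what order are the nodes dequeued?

Visit W; enqueue Z, U, Q, N, M, L, G → queue [Z, U, Q, N, M, L, G]
Visit Z; enqueue T → queue [U, Q, N, M, L, G, T]
Visit U; enqueue R → queue [Q, N, M, L, G, T, R]
Visit Q; enqueue K → queue [N, M, L, G, T, R, K]
Visit N → queue [M, L, G, T, R, K]
Visit M; enqueue V, S, P, O, J → queue [L, G, T, R, K, V, S, P, O, J]
Visit L; enqueue H → queue [G, T, R, K, V, S, P, O, J, H]
Visit G; enqueue X, I → queue [T, R, K, V, S, P, O, J, H, X, I]
Visit T; enqueue Y → queue [R, K, V, S, P, O, J, H, X, I, Y]
Visit R → queue [K, V, S, P, O, J, H, X, I, Y]
Visit K → queue [V, S, P, O, J, H, X, I, Y]
Visit V → queue [S, P, O, J, H, X, I, Y]
Visit S → queue [P, O, J, H, X, I, Y]
Visit P → queue [O, J, H, X, I, Y]
Visit O → queue [J, H, X, I, Y]
Visit J → queue [H, X, I, Y]
Visit H → queue [X, I, Y]
Visit X → queue [I, Y]
Visit I → queue [Y]
Visit Y → queue []

W Z U Q N M L G T R K V S P O J H X I Y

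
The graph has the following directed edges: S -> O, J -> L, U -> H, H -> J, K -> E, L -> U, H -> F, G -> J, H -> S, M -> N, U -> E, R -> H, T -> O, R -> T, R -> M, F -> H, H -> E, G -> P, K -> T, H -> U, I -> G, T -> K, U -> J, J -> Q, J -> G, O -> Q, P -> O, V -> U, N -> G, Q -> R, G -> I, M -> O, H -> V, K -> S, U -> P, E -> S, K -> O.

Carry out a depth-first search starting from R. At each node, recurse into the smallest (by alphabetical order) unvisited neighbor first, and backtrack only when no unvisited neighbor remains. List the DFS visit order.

Visit R
R → H
H → E
E → S
S → O
O → Q
H → F
H → J
J → G
G → I
G → P
J → L
L → U
H → V
R → M
M → N
R → T
T → K

R, H, E, S, O, Q, F, J, G, I, P, L, U, V, M, N, T, K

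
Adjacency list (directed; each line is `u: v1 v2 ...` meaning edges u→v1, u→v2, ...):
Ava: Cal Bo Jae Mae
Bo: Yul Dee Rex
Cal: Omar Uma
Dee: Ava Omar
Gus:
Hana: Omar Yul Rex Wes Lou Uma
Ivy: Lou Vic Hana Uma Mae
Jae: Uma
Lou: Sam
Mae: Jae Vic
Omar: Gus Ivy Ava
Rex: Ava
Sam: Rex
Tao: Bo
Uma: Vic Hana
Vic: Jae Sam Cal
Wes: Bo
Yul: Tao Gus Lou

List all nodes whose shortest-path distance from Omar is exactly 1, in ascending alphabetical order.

Ava, Gus, Ivy

Level 0: Omar
Level 1: Ava, Gus, Ivy
Level 2: Bo, Cal, Hana, Jae, Lou, Mae, Uma, Vic
Level 3: Dee, Rex, Sam, Wes, Yul
Level 4: Tao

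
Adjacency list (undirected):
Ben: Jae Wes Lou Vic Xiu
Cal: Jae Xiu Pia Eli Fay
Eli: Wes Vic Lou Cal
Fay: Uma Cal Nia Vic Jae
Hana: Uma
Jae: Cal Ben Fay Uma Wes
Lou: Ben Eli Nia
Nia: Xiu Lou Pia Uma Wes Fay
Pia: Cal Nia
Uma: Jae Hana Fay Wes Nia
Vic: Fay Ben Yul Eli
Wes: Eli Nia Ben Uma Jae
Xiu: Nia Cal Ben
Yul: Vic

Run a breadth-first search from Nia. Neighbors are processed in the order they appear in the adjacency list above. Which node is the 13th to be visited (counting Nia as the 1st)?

Vic

Visit Nia; enqueue Xiu, Lou, Pia, Uma, Wes, Fay → queue [Xiu, Lou, Pia, Uma, Wes, Fay]
Visit Xiu; enqueue Cal, Ben → queue [Lou, Pia, Uma, Wes, Fay, Cal, Ben]
Visit Lou; enqueue Eli → queue [Pia, Uma, Wes, Fay, Cal, Ben, Eli]
Visit Pia → queue [Uma, Wes, Fay, Cal, Ben, Eli]
Visit Uma; enqueue Jae, Hana → queue [Wes, Fay, Cal, Ben, Eli, Jae, Hana]
Visit Wes → queue [Fay, Cal, Ben, Eli, Jae, Hana]
Visit Fay; enqueue Vic → queue [Cal, Ben, Eli, Jae, Hana, Vic]
Visit Cal → queue [Ben, Eli, Jae, Hana, Vic]
Visit Ben → queue [Eli, Jae, Hana, Vic]
Visit Eli → queue [Jae, Hana, Vic]
Visit Jae → queue [Hana, Vic]
Visit Hana → queue [Vic]
Visit Vic; enqueue Yul → queue [Yul]
Visit Yul → queue []

Visit order: Nia, Xiu, Lou, Pia, Uma, Wes, Fay, Cal, Ben, Eli, Jae, Hana, Vic, Yul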